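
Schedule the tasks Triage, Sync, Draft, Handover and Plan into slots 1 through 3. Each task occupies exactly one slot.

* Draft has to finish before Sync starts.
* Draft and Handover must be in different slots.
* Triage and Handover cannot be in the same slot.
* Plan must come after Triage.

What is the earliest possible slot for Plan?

Precedence pushes Plan to at least 2.
Plan at 2 is achievable: Triage in 1, Sync in 2, Handover in 2, Plan in 2, Draft in 1.

2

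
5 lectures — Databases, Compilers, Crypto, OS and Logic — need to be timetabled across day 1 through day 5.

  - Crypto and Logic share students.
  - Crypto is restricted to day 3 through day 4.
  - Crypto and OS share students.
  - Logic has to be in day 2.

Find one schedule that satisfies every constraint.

Crypto=day 3; Logic=day 2; Databases=day 1; Compilers=day 1; OS=day 1

Checking: Crypto(day 3) != Logic(day 2); Crypto(day 3) != OS(day 1); Crypto=day 3 in [day 3,day 4]; Logic=day 2 in [day 2,day 2].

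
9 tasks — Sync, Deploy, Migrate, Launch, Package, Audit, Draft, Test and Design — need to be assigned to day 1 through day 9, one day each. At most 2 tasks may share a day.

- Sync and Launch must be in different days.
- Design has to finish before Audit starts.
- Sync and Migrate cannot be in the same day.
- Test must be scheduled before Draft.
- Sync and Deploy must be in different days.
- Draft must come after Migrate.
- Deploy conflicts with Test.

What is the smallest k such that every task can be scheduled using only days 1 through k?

The precedence chain requires at least 2 distinct days.
With at most 2 per day and 9 tasks, at least 5 days are needed.
5 works (last occupied day: day 5): for example Deploy -> day 4, Package -> day 5, Sync -> day 3, Draft -> day 2, Test -> day 1, Design -> day 2, Audit -> day 3, Launch -> day 4, Migrate -> day 1.

5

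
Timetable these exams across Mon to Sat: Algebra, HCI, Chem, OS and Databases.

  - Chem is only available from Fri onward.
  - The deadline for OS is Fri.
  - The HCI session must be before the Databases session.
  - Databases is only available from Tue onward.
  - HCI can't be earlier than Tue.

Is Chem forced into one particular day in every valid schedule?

No

Chem can be Fri (e.g. Chem in Fri, HCI in Tue, Algebra in Mon, OS in Mon, Databases in Wed) or Sat (e.g. Chem=Sat, HCI=Tue, OS=Mon, Algebra=Mon, Databases=Wed).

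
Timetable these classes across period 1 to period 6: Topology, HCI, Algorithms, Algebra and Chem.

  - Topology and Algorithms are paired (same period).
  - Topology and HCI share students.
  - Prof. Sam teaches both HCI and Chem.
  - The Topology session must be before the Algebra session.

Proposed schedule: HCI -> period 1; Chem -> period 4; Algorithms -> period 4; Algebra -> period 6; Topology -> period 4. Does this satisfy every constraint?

Yes, all constraints hold

The Topology session must be before the Algebra session — holds.
Prof. Sam teaches both HCI and Chem — holds.
Topology and Algorithms are paired (same period) — holds.
Topology and HCI share students — holds.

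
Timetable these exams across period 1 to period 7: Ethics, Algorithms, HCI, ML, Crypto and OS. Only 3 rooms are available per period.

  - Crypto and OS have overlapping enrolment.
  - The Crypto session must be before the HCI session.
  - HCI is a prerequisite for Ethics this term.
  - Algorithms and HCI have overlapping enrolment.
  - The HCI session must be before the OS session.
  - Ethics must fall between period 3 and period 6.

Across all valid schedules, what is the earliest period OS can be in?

Precedence pushes OS to at least period 3.
OS at period 3 is achievable: Algorithms -> period 1, Ethics -> period 3, HCI -> period 2, OS -> period 3, ML -> period 1, Crypto -> period 1.

period 3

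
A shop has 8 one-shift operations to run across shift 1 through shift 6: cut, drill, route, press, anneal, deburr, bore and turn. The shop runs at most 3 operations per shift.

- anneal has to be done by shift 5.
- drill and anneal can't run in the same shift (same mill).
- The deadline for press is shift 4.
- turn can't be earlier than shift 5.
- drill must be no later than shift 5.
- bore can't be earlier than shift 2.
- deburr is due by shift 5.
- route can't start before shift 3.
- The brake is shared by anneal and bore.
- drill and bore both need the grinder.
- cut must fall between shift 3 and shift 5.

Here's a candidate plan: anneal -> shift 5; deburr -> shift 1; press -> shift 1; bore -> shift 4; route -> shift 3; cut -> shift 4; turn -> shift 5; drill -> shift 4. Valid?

No. drill and bore both need the grinder is not satisfied.

drill and bore both need the grinder — violated.
bore can't be earlier than shift 2 — holds.
route can't start before shift 3 — holds.
drill and anneal can't run in the same shift (same mill) — holds.
drill must be no later than shift 5 — holds.
cut must fall between shift 3 and shift 5 — holds.
anneal has to be done by shift 5 — holds.
The shop runs at most 3 operations per shift — holds.
turn can't be earlier than shift 5 — holds.
The deadline for press is shift 4 — holds.
deburr is due by shift 5 — holds.
The brake is shared by anneal and bore — holds.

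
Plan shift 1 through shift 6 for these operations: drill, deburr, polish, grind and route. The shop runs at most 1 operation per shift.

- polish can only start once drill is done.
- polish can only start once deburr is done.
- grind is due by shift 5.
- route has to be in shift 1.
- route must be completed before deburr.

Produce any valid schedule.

polish=shift 5, route=shift 1, deburr=shift 3, grind=shift 2, drill=shift 4

Checking: drill(shift 4) before polish(shift 5); deburr(shift 3) before polish(shift 5); route(shift 1) before deburr(shift 3); route=shift 1 in [shift 1,shift 1]; grind=shift 2 in [shift 1,shift 5]; max 1 per shift (cap 1).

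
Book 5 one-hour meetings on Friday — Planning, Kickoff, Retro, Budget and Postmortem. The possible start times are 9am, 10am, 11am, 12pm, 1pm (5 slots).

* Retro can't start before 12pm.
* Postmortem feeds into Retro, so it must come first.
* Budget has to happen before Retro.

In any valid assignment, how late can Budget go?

12pm

Downstream work caps Budget at 12pm.
Budget at 12pm is achievable: Kickoff=9am; Retro=1pm; Postmortem=9am; Planning=9am; Budget=12pm.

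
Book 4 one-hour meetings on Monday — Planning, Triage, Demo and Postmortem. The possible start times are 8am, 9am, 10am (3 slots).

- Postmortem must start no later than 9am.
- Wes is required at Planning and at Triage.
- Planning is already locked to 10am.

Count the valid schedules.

Splitting on Triage: it can be 8am (6), 9am (6). Listing each branch's schedules as (Planning, Demo, Postmortem):
Triage=8am: (10am,8am,8am) (10am,8am,9am) (10am,9am,8am) (10am,9am,9am) (10am,10am,8am) (10am,10am,9am) — 6.
Triage=9am: (10am,8am,8am) (10am,8am,9am) (10am,9am,8am) (10am,9am,9am) (10am,10am,8am) (10am,10am,9am) — 6.
Summing: 6 + 6 = 12.

12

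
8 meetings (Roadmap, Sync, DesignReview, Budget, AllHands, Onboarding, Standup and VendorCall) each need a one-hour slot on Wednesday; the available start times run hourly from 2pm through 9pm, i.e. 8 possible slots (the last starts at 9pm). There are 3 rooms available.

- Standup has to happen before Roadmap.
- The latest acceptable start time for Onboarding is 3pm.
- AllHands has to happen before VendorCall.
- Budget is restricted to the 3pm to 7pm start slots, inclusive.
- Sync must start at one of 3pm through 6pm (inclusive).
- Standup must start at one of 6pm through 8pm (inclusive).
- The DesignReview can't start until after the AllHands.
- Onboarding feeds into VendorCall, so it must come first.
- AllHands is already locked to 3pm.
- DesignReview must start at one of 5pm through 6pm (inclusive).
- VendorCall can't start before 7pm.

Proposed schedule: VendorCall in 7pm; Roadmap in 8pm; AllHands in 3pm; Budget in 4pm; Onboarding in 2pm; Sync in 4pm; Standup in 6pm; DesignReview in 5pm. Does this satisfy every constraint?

Budget is restricted to the 3pm to 7pm start slots, inclusive — holds.
VendorCall can't start before 7pm — holds.
Standup must start at one of 6pm through 8pm (inclusive) — holds.
AllHands is already locked to 3pm — holds.
Onboarding feeds into VendorCall, so it must come first — holds.
The DesignReview can't start until after the AllHands — holds.
DesignReview must start at one of 5pm through 6pm (inclusive) — holds.
There are 3 rooms available — holds.
Standup has to happen before Roadmap — holds.
The latest acceptable start time for Onboarding is 3pm — holds.
Sync must start at one of 3pm through 6pm (inclusive) — holds.
AllHands has to happen before VendorCall — holds.

Yes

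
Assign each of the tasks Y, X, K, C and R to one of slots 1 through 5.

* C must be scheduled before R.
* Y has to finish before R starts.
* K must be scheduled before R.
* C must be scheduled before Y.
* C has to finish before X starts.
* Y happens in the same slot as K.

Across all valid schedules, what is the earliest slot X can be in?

Precedence pushes X to at least 2.
X at 2 is achievable: K in 2, C in 1, X in 2, R in 3, Y in 2.

2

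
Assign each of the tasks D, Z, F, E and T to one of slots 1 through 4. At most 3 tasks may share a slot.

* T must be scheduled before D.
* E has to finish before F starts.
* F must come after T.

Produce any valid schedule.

D in 2, Z in 1, E in 1, F in 2, T in 1

Checking: T(1) before D(2); E(1) before F(2); T(1) before F(2); max 3 per slot (cap 3).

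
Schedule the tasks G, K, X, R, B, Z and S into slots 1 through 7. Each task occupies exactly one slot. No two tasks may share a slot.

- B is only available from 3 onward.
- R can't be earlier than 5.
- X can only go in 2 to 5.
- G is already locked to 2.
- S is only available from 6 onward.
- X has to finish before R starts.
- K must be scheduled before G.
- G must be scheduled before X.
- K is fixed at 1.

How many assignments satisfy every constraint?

Splitting on X: it can be 3 (8), 4 (8), 5 (4). Listing each branch's schedules as (G, K, R, B, Z, S):
X=3: (2,1,5,4,6,7) (2,1,5,4,7,6) (2,1,5,6,4,7) (2,1,5,7,4,6) (2,1,6,4,5,7) (2,1,6,5,4,7) (2,1,7,4,5,6) (2,1,7,5,4,6) — 8.
X=4: (2,1,5,3,6,7) (2,1,5,3,7,6) (2,1,5,6,3,7) (2,1,5,7,3,6) (2,1,6,3,5,7) (2,1,6,5,3,7) (2,1,7,3,5,6) (2,1,7,5,3,6) — 8.
X=5: (2,1,6,3,4,7) (2,1,6,4,3,7) (2,1,7,3,4,6) (2,1,7,4,3,6) — 4.
Summing: 8 + 8 + 4 = 20.

20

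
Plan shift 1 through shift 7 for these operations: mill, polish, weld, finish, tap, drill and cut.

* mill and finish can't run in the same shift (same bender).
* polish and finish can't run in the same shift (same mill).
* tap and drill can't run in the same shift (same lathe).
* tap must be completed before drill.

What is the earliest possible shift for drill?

Precedence pushes drill to at least shift 2.
drill at shift 2 is achievable: mill in shift 1, weld in shift 1, tap in shift 1, cut in shift 1, drill in shift 2, polish in shift 1, finish in shift 2.

shift 2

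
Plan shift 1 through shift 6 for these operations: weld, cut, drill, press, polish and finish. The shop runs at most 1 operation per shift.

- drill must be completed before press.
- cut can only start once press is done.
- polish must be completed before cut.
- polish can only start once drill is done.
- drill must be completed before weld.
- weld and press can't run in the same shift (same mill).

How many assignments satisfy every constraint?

Splitting on weld: it can be shift 2 (8), shift 3 (10), shift 4 (10), shift 5 (10), shift 6 (10). Listing each branch's schedules as (cut, drill, press, polish, finish) by shift number:
weld=shift 2: (5,1,3,4,6) (5,1,4,3,6) (6,1,3,4,5) (6,1,3,5,4) (6,1,4,3,5) (6,1,4,5,3) (6,1,5,3,4) (6,1,5,4,3) — 8.
weld=shift 3: (5,1,2,4,6) (5,1,4,2,6) (6,1,2,4,5) (6,1,2,5,4) (6,1,4,2,5) (6,1,4,5,2) (6,1,5,2,4) (6,1,5,4,2) (6,2,4,5,1) (6,2,5,4,1) — 10.
weld=shift 4: (5,1,2,3,6) (5,1,3,2,6) (6,1,2,3,5) (6,1,2,5,3) (6,1,3,2,5) (6,1,3,5,2) (6,1,5,2,3) (6,1,5,3,2) (6,2,3,5,1) (6,2,5,3,1) — 10.
weld=shift 5: (4,1,2,3,6) (4,1,3,2,6) (6,1,2,3,4) (6,1,2,4,3) (6,1,3,2,4) (6,1,3,4,2) (6,1,4,2,3) (6,1,4,3,2) (6,2,3,4,1) (6,2,4,3,1) — 10.
weld=shift 6: (4,1,2,3,5) (4,1,3,2,5) (5,1,2,3,4) (5,1,2,4,3) (5,1,3,2,4) (5,1,3,4,2) (5,1,4,2,3) (5,1,4,3,2) (5,2,3,4,1) (5,2,4,3,1) — 10.
Summing: 8 + 10 + 10 + 10 + 10 = 48.

48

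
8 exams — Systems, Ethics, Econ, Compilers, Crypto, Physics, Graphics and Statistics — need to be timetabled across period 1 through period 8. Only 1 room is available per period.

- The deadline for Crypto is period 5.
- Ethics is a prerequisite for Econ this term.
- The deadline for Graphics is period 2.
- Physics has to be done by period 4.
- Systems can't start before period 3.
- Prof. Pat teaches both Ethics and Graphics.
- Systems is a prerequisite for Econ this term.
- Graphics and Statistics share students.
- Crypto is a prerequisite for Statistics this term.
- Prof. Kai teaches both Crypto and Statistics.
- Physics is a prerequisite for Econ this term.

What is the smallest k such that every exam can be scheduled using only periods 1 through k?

8 periods

The precedence chain requires at least 2 distinct periods.
With at most 1 per period and 8 exams, at least 8 periods are needed.
Propagating the time windows through the other constraints, Econ can't land before period 4, so the schedule must run through at least period 4.
8 works (last occupied period: period 8): for example Compilers=period 8, Systems=period 4, Statistics=period 7, Physics=period 2, Graphics=period 1, Ethics=period 5, Econ=period 6, Crypto=period 3.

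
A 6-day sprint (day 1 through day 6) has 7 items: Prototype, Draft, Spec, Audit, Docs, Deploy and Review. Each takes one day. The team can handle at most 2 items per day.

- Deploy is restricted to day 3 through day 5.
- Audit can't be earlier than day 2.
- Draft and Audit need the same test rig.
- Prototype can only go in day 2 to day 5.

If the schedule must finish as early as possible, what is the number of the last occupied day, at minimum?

day 4

With at most 2 per day and 7 work items, at least 4 days are needed.
Deploy can't be placed before day 3, so the schedule must run through at least day 3.
4 works (last occupied day: day 4): for example Deploy=day 3, Draft=day 1, Audit=day 2, Review=day 4, Docs=day 3, Prototype=day 2, Spec=day 1.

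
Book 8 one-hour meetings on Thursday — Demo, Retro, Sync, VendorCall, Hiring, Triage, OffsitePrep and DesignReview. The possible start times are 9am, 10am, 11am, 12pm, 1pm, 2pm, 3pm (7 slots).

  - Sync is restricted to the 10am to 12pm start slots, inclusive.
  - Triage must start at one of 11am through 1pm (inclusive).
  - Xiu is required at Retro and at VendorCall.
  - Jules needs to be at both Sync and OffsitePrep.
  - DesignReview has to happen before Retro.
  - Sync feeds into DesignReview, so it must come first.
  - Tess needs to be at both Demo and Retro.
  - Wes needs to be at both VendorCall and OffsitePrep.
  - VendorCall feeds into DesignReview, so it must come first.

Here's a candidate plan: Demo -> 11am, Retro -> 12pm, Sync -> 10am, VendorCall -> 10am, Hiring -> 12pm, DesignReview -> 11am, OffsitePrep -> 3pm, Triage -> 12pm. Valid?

DesignReview has to happen before Retro — holds.
Xiu is required at Retro and at VendorCall — holds.
Sync feeds into DesignReview, so it must come first — holds.
Jules needs to be at both Sync and OffsitePrep — holds.
Tess needs to be at both Demo and Retro — holds.
Wes needs to be at both VendorCall and OffsitePrep — holds.
Triage must start at one of 11am through 1pm (inclusive) — holds.
Sync is restricted to the 10am to 12pm start slots, inclusive — holds.
VendorCall feeds into DesignReview, so it must come first — holds.

Yes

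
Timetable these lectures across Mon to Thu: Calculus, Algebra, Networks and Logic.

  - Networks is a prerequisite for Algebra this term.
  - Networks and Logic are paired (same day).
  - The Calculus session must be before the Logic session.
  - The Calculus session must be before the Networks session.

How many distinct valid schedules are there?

4

Enumerating: Algebra -> Wed, Logic -> Tue, Networks -> Tue, Calculus -> Mon | Calculus -> Mon; Logic -> Tue; Networks -> Tue; Algebra -> Thu | Networks=Wed; Logic=Wed; Calculus=Mon; Algebra=Thu | Logic in Wed, Networks in Wed, Algebra in Thu, Calculus in Tue.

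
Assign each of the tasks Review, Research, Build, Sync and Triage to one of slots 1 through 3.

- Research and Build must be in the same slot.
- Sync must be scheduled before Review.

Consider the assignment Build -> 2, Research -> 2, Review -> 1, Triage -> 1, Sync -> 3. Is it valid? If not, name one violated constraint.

Research and Build must be in the same slot — holds.
Sync must be scheduled before Review — violated.

No. Sync must be scheduled before Review is not satisfied.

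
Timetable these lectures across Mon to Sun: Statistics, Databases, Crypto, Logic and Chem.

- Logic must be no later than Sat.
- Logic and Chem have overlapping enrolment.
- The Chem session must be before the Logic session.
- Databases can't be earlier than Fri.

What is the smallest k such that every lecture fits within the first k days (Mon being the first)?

The precedence chain requires at least 2 distinct days.
Databases can't be placed before Fri — that is day 5 counting from Mon — so the schedule must run through at least 5 days.
5 works (last occupied day: Fri): for example Databases=Fri; Chem=Mon; Crypto=Mon; Statistics=Mon; Logic=Tue.

5 days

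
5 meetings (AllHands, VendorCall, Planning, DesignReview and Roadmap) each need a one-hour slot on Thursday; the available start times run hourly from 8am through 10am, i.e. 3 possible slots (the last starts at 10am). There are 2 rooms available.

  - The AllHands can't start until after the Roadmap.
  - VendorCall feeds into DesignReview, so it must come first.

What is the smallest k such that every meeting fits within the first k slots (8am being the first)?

3

The precedence chain requires at least 2 distinct slots.
With at most 2 per slot and 5 meetings, at least 3 slots are needed.
3 works (last occupied slot: 10am): for example DesignReview -> 9am, AllHands -> 9am, Roadmap -> 8am, Planning -> 10am, VendorCall -> 8am.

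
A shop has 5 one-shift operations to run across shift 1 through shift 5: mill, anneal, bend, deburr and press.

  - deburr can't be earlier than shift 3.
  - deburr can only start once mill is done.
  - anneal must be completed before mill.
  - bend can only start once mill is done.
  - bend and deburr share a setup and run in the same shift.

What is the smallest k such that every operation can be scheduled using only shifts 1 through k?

The precedence chain requires at least 3 distinct shifts.
3 works (last occupied shift: shift 3): for example bend in shift 3; mill in shift 2; press in shift 1; deburr in shift 3; anneal in shift 1.

3 shifts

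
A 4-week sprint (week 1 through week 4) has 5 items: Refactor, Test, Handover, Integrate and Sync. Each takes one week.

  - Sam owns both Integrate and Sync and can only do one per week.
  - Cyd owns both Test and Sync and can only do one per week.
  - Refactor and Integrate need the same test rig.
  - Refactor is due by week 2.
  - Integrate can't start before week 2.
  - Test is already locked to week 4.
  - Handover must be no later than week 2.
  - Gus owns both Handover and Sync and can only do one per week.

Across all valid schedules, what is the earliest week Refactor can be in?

week 1

Refactor's own window allows nothing later than week 2.
Refactor at week 1 is achievable: Sync=week 3, Handover=week 1, Test=week 4, Refactor=week 1, Integrate=week 2.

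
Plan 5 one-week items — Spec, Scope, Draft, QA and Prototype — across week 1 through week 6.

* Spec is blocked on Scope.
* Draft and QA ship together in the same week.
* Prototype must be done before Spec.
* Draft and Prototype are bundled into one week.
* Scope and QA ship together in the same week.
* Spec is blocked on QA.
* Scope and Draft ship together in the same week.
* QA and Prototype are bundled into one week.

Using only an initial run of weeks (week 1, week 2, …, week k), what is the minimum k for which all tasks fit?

The precedence chain requires at least 2 distinct weeks.
2 works (last occupied week: week 2): for example Draft in week 1; Spec in week 2; QA in week 1; Scope in week 1; Prototype in week 1.

2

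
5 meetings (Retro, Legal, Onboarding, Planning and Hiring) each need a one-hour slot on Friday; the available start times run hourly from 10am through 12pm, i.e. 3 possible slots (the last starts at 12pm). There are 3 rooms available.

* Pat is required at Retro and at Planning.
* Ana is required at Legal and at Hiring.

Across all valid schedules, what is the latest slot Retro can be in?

12pm

Retro at 12pm is achievable: Legal in 10am, Onboarding in 10am, Planning in 10am, Hiring in 11am, Retro in 12pm.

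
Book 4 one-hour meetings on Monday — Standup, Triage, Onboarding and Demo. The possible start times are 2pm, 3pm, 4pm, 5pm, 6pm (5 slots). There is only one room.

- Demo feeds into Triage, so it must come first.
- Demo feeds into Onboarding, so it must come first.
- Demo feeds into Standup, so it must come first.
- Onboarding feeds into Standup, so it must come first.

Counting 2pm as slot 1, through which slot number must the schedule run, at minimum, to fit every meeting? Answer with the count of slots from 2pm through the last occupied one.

The precedence chain requires at least 3 distinct slots.
With at most 1 per slot and 4 meetings, at least 4 slots are needed.
4 works (last occupied slot: 5pm): for example Standup -> 4pm, Triage -> 5pm, Onboarding -> 3pm, Demo -> 2pm.

4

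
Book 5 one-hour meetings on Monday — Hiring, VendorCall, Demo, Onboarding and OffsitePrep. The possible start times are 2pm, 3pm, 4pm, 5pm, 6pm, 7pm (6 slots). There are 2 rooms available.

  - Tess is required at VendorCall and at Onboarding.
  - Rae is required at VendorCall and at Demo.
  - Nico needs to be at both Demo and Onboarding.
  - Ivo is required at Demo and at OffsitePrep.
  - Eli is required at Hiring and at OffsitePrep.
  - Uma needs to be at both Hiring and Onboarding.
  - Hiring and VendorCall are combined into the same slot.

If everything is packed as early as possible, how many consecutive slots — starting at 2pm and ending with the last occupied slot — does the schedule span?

With at most 2 per slot and 5 meetings, at least 3 slots are needed.
3 works (last occupied slot: 4pm): for example OffsitePrep=4pm, VendorCall=2pm, Demo=3pm, Hiring=2pm, Onboarding=4pm.

3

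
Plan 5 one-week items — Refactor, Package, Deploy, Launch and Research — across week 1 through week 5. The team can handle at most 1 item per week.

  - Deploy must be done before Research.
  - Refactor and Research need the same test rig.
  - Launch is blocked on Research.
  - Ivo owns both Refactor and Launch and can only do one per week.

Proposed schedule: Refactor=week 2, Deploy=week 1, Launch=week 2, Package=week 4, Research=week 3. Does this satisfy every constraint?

Ivo owns both Refactor and Launch and can only do one per week — violated.
Deploy must be done before Research — holds.
Launch is blocked on Research — violated.
The team can handle at most 1 item per week — violated.
Refactor and Research need the same test rig — holds.

Invalid. The team can handle at most 1 item per week.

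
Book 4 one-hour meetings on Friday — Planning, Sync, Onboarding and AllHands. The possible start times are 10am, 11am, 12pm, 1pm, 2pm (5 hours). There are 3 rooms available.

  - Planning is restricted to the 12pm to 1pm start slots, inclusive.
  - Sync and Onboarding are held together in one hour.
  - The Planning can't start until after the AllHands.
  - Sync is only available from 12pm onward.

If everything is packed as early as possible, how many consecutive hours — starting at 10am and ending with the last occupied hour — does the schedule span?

3

The precedence chain requires at least 2 distinct hours.
With at most 3 per hour and 4 meetings, at least 2 hours are needed.
Planning can't be placed before 12pm — that is hour 3 counting from 10am — so the schedule must run through at least 3 hours.
3 works (last occupied hour: 12pm): for example Planning -> 12pm, Sync -> 12pm, Onboarding -> 12pm, AllHands -> 10am.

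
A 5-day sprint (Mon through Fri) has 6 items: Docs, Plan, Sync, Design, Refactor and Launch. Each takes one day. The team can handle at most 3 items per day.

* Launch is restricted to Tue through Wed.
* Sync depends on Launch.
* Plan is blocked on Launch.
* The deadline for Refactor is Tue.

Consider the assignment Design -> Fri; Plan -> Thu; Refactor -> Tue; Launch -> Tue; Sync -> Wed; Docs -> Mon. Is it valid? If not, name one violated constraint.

Valid

Launch is restricted to Tue through Wed — holds.
The team can handle at most 3 items per day — holds.
The deadline for Refactor is Tue — holds.
Plan is blocked on Launch — holds.
Sync depends on Launch — holds.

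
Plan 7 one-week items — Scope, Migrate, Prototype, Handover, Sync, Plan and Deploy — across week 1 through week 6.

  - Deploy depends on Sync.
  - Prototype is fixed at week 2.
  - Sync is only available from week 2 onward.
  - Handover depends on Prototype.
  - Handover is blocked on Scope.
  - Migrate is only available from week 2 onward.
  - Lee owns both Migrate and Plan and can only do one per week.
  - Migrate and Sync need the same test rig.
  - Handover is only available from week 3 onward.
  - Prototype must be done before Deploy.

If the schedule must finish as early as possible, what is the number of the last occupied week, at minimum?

The precedence chain requires at least 2 distinct weeks.
Handover can't be placed before week 3, so the schedule must run through at least week 3.
3 works (last occupied week: week 3): for example Handover -> week 3; Deploy -> week 3; Prototype -> week 2; Plan -> week 1; Scope -> week 1; Sync -> week 2; Migrate -> week 3.

3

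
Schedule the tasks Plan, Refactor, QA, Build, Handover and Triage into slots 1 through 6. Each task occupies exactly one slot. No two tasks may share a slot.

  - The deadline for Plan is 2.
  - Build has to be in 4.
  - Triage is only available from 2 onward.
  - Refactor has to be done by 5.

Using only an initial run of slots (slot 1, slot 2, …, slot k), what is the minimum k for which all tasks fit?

With at most 1 per slot and 6 tasks, at least 6 slots are needed.
Build can't be placed before 4, so the schedule must run through at least slot 4.
6 works (last occupied slot: 6): for example Build -> 4; Handover -> 6; Plan -> 1; Refactor -> 2; QA -> 5; Triage -> 3.

6 slots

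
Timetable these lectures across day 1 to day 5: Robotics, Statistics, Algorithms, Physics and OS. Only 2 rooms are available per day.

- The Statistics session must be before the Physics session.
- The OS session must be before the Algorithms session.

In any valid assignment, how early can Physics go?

Precedence pushes Physics to at least day 2.
Physics at day 2 is achievable: Algorithms -> day 2, Physics -> day 2, OS -> day 1, Statistics -> day 1, Robotics -> day 3.

day 2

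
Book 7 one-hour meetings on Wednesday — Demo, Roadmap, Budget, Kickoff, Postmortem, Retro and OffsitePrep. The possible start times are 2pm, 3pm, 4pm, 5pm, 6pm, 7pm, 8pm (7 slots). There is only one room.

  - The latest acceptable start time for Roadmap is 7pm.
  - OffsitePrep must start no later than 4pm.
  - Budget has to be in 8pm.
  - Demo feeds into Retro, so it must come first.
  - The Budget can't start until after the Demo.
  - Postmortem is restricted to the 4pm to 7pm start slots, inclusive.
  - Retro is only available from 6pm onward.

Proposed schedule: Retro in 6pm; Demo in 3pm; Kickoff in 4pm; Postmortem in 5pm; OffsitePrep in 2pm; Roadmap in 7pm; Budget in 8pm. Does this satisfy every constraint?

Retro is only available from 6pm onward — holds.
Budget has to be in 8pm — holds.
Demo feeds into Retro, so it must come first — holds.
OffsitePrep must start no later than 4pm — holds.
There is only one room — holds.
The latest acceptable start time for Roadmap is 7pm — holds.
Postmortem is restricted to the 4pm to 7pm start slots, inclusive — holds.
The Budget can't start until after the Demo — holds.

Valid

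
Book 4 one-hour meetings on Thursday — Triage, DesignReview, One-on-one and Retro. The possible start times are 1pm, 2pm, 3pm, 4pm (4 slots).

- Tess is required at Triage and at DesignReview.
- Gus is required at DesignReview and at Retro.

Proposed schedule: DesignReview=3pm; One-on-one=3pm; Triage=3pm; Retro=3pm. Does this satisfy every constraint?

Gus is required at DesignReview and at Retro — violated.
Tess is required at Triage and at DesignReview — violated.

Invalid. Tess is required at Triage and at DesignReview.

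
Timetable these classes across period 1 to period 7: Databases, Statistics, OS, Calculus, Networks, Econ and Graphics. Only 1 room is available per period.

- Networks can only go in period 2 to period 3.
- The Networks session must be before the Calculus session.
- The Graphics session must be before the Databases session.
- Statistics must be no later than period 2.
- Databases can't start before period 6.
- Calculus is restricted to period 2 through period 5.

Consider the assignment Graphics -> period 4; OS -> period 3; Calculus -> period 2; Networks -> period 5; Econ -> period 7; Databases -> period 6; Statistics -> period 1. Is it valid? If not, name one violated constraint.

No. The Networks session must be before the Calculus session is not satisfied.

The Graphics session must be before the Databases session — holds.
Networks can only go in period 2 to period 3 — violated.
Calculus is restricted to period 2 through period 5 — holds.
Statistics must be no later than period 2 — holds.
Databases can't start before period 6 — holds.
The Networks session must be before the Calculus session — violated.
Only 1 room is available per period — holds.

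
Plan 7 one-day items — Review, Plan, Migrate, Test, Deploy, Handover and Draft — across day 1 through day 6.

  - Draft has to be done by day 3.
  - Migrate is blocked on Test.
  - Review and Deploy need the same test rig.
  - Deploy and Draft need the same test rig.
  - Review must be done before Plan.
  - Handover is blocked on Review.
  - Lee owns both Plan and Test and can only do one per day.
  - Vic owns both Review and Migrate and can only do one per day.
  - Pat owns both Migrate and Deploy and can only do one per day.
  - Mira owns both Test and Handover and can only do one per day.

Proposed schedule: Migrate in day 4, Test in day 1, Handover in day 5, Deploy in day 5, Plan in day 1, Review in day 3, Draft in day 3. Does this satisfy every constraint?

Invalid. Review must be done before Plan.

Vic owns both Review and Migrate and can only do one per day — holds.
Pat owns both Migrate and Deploy and can only do one per day — holds.
Handover is blocked on Review — holds.
Review and Deploy need the same test rig — holds.
Mira owns both Test and Handover and can only do one per day — holds.
Deploy and Draft need the same test rig — holds.
Lee owns both Plan and Test and can only do one per day — violated.
Draft has to be done by day 3 — holds.
Migrate is blocked on Test — holds.
Review must be done before Plan — violated.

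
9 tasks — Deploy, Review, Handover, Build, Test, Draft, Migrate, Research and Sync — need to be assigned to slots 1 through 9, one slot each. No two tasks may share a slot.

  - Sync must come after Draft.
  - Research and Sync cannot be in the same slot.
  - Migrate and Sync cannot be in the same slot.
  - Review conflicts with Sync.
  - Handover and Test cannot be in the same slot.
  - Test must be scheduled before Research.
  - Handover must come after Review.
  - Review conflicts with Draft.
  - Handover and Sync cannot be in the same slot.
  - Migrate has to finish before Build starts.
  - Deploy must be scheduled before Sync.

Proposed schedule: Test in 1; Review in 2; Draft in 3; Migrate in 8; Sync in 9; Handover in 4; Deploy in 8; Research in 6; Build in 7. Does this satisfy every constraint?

No — it violates: No two tasks may share a slot

Handover must come after Review — holds.
Sync must come after Draft — holds.
Migrate and Sync cannot be in the same slot — holds.
Handover and Sync cannot be in the same slot — holds.
Handover and Test cannot be in the same slot — holds.
Review conflicts with Sync — holds.
Deploy must be scheduled before Sync — holds.
Migrate has to finish before Build starts — violated.
Research and Sync cannot be in the same slot — holds.
No two tasks may share a slot — violated.
Test must be scheduled before Research — holds.
Review conflicts with Draft — holds.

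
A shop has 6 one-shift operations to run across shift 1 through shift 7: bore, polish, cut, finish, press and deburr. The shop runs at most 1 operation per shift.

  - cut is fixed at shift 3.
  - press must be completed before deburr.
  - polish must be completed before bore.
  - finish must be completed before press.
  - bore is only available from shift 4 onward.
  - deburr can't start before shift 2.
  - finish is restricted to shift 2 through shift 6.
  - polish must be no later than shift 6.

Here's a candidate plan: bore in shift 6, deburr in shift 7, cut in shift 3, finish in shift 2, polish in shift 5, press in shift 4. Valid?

Valid

finish must be completed before press — holds.
finish is restricted to shift 2 through shift 6 — holds.
The shop runs at most 1 operation per shift — holds.
bore is only available from shift 4 onward — holds.
cut is fixed at shift 3 — holds.
deburr can't start before shift 2 — holds.
polish must be completed before bore — holds.
press must be completed before deburr — holds.
polish must be no later than shift 6 — holds.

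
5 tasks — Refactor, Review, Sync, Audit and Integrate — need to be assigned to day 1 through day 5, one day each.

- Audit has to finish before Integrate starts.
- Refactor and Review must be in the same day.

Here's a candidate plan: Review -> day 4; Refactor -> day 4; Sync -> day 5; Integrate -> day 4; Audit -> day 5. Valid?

Audit has to finish before Integrate starts — violated.
Refactor and Review must be in the same day — holds.

Invalid. Audit has to finish before Integrate starts.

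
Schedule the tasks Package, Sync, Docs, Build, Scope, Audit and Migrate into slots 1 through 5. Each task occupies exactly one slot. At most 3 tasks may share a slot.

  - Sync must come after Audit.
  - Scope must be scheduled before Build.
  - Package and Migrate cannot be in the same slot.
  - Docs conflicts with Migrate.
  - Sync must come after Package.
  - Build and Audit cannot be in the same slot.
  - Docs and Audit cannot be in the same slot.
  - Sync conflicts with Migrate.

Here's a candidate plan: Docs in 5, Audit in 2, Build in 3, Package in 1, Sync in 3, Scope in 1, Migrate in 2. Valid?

Yes

Sync conflicts with Migrate — holds.
At most 3 tasks may share a slot — holds.
Docs conflicts with Migrate — holds.
Sync must come after Package — holds.
Sync must come after Audit — holds.
Build and Audit cannot be in the same slot — holds.
Package and Migrate cannot be in the same slot — holds.
Docs and Audit cannot be in the same slot — holds.
Scope must be scheduled before Build — holds.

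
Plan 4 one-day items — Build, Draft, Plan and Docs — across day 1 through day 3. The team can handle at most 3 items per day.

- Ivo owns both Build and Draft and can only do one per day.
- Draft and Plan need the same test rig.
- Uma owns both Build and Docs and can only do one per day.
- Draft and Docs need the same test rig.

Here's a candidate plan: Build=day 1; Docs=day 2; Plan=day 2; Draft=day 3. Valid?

Yes

The team can handle at most 3 items per day — holds.
Uma owns both Build and Docs and can only do one per day — holds.
Draft and Docs need the same test rig — holds.
Ivo owns both Build and Draft and can only do one per day — holds.
Draft and Plan need the same test rig — holds.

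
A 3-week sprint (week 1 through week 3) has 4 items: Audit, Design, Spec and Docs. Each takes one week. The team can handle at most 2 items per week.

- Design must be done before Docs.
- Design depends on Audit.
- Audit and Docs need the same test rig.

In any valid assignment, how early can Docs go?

week 3

Precedence pushes Docs to at least week 3.
Docs at week 3 is achievable: Design -> week 2, Audit -> week 1, Spec -> week 1, Docs -> week 3.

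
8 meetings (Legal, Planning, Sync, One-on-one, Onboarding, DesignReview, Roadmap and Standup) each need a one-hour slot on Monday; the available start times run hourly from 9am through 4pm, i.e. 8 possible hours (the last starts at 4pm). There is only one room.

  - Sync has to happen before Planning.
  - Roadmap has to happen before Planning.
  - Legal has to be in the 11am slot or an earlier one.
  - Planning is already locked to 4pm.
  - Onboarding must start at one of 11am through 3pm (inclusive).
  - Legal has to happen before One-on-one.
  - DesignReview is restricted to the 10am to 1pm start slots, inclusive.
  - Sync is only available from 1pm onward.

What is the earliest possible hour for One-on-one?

10am

Precedence pushes One-on-one to at least 10am.
One-on-one at 10am is achievable: Legal -> 9am; Sync -> 1pm; One-on-one -> 10am; Standup -> 3pm; Roadmap -> 2pm; Planning -> 4pm; Onboarding -> 12pm; DesignReview -> 11am.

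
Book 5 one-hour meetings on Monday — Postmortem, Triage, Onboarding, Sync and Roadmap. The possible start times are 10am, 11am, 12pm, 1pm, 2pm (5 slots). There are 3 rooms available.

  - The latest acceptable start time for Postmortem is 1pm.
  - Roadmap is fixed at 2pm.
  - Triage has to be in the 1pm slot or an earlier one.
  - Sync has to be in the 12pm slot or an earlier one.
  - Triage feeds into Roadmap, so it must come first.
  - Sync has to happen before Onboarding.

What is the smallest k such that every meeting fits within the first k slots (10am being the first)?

5

The precedence chain requires at least 2 distinct slots.
With at most 3 per slot and 5 meetings, at least 2 slots are needed.
Roadmap can't be placed before 2pm — that is slot 5 counting from 10am — so the schedule must run through at least 5 slots.
5 works (last occupied slot: 2pm): for example Onboarding=11am; Sync=10am; Roadmap=2pm; Postmortem=10am; Triage=10am.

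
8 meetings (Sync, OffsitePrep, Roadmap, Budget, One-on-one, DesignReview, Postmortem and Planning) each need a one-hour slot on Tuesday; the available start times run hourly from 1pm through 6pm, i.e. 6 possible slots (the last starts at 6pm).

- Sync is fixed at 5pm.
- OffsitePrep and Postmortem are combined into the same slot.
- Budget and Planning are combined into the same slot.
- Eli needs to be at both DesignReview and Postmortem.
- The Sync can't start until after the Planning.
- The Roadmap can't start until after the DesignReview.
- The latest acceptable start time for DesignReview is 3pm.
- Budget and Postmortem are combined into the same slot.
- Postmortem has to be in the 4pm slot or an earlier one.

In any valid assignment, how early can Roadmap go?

Precedence pushes Roadmap to at least 2pm.
Roadmap at 2pm is achievable: Planning in 2pm; Postmortem in 2pm; Sync in 5pm; Budget in 2pm; OffsitePrep in 2pm; One-on-one in 1pm; DesignReview in 1pm; Roadmap in 2pm.

2pm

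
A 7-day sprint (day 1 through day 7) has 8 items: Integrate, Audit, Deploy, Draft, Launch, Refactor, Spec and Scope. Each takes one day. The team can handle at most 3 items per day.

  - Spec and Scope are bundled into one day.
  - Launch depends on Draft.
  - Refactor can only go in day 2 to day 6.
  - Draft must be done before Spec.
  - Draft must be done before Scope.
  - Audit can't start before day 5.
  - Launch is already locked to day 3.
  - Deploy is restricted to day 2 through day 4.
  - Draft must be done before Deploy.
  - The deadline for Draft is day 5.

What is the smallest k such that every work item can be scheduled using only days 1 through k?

The precedence chain requires at least 2 distinct days.
With at most 3 per day and 8 work items, at least 3 days are needed.
Audit can't be placed before day 5, so the schedule must run through at least day 5.
5 works (last occupied day: day 5): for example Deploy -> day 2, Refactor -> day 2, Scope -> day 3, Draft -> day 1, Audit -> day 5, Integrate -> day 1, Launch -> day 3, Spec -> day 3.

5 days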